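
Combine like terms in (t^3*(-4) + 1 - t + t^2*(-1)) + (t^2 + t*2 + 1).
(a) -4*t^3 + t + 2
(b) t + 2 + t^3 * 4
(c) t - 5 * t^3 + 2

Adding the polynomials and combining like terms:
(t^3*(-4) + 1 - t + t^2*(-1)) + (t^2 + t*2 + 1)
= -4*t^3 + t + 2
a) -4*t^3 + t + 2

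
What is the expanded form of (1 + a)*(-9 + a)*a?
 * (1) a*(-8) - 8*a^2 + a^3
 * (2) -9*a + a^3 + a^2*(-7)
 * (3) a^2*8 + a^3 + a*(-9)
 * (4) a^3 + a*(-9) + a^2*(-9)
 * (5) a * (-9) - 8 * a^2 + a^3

Expanding (1 + a)*(-9 + a)*a:
= a * (-9) - 8 * a^2 + a^3
5) a * (-9) - 8 * a^2 + a^3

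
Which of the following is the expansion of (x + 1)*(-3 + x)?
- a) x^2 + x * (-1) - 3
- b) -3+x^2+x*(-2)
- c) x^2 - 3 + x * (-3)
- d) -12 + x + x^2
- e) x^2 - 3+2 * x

Expanding (x + 1)*(-3 + x):
= -3+x^2+x*(-2)
b) -3+x^2+x*(-2)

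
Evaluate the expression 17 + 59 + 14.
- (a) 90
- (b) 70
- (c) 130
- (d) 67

First: 17 + 59 = 76
Then: 76 + 14 = 90
a) 90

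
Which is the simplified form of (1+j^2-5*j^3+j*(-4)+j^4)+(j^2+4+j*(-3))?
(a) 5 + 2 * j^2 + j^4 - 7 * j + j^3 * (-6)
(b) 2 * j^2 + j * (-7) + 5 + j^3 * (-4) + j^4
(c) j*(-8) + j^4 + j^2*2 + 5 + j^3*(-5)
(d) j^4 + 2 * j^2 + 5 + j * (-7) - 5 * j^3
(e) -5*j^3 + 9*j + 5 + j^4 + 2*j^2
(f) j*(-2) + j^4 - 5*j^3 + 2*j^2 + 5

Adding the polynomials and combining like terms:
(1 + j^2 - 5*j^3 + j*(-4) + j^4) + (j^2 + 4 + j*(-3))
= j^4 + 2 * j^2 + 5 + j * (-7) - 5 * j^3
d) j^4 + 2 * j^2 + 5 + j * (-7) - 5 * j^3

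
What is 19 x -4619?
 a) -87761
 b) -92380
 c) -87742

19 * -4619 = -87761
a) -87761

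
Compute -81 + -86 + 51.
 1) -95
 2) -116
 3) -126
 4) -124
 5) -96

First: -81 + -86 = -167
Then: -167 + 51 = -116
2) -116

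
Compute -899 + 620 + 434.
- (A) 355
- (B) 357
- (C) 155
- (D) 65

First: -899 + 620 = -279
Then: -279 + 434 = 155
C) 155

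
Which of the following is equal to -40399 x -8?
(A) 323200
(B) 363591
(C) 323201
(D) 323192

-40399 * -8 = 323192
D) 323192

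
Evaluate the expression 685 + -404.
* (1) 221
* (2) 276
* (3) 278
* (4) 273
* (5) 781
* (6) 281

685 + -404 = 281
6) 281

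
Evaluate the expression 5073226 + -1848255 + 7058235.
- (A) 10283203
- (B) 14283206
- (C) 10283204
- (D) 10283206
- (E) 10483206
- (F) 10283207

First: 5073226 + -1848255 = 3224971
Then: 3224971 + 7058235 = 10283206
D) 10283206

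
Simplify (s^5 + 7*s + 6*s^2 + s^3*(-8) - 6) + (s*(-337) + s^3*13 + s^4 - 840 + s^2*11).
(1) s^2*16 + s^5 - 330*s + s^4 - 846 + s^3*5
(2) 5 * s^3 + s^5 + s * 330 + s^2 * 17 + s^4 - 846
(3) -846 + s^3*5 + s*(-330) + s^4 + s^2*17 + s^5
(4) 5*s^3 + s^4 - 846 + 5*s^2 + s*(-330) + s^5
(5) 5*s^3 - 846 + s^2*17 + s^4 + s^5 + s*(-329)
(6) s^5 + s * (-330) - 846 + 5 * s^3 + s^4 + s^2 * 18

Adding the polynomials and combining like terms:
(s^5 + 7*s + 6*s^2 + s^3*(-8) - 6) + (s*(-337) + s^3*13 + s^4 - 840 + s^2*11)
= -846 + s^3*5 + s*(-330) + s^4 + s^2*17 + s^5
3) -846 + s^3*5 + s*(-330) + s^4 + s^2*17 + s^5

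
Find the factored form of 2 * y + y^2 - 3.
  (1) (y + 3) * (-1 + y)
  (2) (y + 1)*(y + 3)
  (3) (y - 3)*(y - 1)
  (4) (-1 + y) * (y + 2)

We need to factor 2 * y + y^2 - 3.
The factored form is (y + 3) * (-1 + y).
1) (y + 3) * (-1 + y)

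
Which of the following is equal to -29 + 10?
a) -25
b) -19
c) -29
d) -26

-29 + 10 = -19
b) -19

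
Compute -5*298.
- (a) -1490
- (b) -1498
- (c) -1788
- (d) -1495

-5 * 298 = -1490
a) -1490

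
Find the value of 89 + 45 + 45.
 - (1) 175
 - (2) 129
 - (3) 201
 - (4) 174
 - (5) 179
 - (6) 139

First: 89 + 45 = 134
Then: 134 + 45 = 179
5) 179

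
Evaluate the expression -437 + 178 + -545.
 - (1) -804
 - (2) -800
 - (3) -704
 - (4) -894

First: -437 + 178 = -259
Then: -259 + -545 = -804
1) -804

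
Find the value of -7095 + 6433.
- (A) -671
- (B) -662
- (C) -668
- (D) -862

-7095 + 6433 = -662
B) -662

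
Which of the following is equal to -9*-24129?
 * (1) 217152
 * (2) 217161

-9 * -24129 = 217161
2) 217161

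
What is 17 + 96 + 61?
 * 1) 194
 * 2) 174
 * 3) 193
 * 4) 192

First: 17 + 96 = 113
Then: 113 + 61 = 174
2) 174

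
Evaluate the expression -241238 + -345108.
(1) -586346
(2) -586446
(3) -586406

-241238 + -345108 = -586346
1) -586346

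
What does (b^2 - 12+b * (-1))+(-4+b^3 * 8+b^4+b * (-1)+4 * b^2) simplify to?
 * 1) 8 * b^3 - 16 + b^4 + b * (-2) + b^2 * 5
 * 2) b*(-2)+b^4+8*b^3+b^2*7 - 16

Adding the polynomials and combining like terms:
(b^2 - 12 + b*(-1)) + (-4 + b^3*8 + b^4 + b*(-1) + 4*b^2)
= 8 * b^3 - 16 + b^4 + b * (-2) + b^2 * 5
1) 8 * b^3 - 16 + b^4 + b * (-2) + b^2 * 5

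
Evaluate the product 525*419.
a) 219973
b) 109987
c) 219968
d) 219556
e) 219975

525 * 419 = 219975
e) 219975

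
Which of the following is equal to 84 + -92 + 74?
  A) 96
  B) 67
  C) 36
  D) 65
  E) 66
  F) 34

First: 84 + -92 = -8
Then: -8 + 74 = 66
E) 66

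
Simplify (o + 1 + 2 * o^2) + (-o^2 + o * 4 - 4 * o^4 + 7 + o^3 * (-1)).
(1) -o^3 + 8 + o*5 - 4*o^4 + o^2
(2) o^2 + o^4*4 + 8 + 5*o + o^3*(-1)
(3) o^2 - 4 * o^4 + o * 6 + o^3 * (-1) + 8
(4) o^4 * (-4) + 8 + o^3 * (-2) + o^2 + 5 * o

Adding the polynomials and combining like terms:
(o + 1 + 2*o^2) + (-o^2 + o*4 - 4*o^4 + 7 + o^3*(-1))
= -o^3 + 8 + o*5 - 4*o^4 + o^2
1) -o^3 + 8 + o*5 - 4*o^4 + o^2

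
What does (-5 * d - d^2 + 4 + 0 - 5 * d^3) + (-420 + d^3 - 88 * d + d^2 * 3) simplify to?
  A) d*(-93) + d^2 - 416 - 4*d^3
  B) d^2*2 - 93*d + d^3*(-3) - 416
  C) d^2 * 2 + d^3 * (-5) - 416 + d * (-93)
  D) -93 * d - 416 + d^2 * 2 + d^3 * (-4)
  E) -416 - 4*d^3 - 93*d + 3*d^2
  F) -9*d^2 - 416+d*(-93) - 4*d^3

Adding the polynomials and combining like terms:
(-5*d - d^2 + 4 + 0 - 5*d^3) + (-420 + d^3 - 88*d + d^2*3)
= -93 * d - 416 + d^2 * 2 + d^3 * (-4)
D) -93 * d - 416 + d^2 * 2 + d^3 * (-4)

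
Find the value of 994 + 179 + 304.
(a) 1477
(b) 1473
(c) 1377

First: 994 + 179 = 1173
Then: 1173 + 304 = 1477
a) 1477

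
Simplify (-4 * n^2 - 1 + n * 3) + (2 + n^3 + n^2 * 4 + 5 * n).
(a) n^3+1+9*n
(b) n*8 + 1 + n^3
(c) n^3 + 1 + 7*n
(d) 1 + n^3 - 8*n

Adding the polynomials and combining like terms:
(-4*n^2 - 1 + n*3) + (2 + n^3 + n^2*4 + 5*n)
= n*8 + 1 + n^3
b) n*8 + 1 + n^3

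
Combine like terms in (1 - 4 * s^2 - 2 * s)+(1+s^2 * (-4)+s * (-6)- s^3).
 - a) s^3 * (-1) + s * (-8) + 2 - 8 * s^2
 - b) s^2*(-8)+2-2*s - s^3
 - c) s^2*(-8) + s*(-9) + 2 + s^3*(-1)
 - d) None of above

Adding the polynomials and combining like terms:
(1 - 4*s^2 - 2*s) + (1 + s^2*(-4) + s*(-6) - s^3)
= s^3 * (-1) + s * (-8) + 2 - 8 * s^2
a) s^3 * (-1) + s * (-8) + 2 - 8 * s^2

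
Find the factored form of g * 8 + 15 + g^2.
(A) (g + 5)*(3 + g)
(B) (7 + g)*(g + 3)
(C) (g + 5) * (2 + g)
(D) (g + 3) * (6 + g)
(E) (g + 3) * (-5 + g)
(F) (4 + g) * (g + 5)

We need to factor g * 8 + 15 + g^2.
The factored form is (g + 5)*(3 + g).
A) (g + 5)*(3 + g)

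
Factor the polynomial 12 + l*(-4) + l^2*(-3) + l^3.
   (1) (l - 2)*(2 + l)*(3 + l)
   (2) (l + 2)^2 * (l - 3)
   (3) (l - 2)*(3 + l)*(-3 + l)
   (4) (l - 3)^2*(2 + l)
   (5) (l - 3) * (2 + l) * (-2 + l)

We need to factor 12 + l*(-4) + l^2*(-3) + l^3.
The factored form is (l - 3) * (2 + l) * (-2 + l).
5) (l - 3) * (2 + l) * (-2 + l)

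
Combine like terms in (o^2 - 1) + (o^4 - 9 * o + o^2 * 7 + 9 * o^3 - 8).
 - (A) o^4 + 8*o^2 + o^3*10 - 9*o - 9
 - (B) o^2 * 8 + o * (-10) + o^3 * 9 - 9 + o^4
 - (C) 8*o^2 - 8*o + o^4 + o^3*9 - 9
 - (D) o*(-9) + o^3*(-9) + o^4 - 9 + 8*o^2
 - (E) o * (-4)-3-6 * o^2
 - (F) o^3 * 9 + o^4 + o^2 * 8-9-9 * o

Adding the polynomials and combining like terms:
(o^2 - 1) + (o^4 - 9*o + o^2*7 + 9*o^3 - 8)
= o^3 * 9 + o^4 + o^2 * 8-9-9 * o
F) o^3 * 9 + o^4 + o^2 * 8-9-9 * o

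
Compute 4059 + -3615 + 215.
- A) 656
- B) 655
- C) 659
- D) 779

First: 4059 + -3615 = 444
Then: 444 + 215 = 659
C) 659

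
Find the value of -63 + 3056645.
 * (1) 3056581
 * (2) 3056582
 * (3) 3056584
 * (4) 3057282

-63 + 3056645 = 3056582
2) 3056582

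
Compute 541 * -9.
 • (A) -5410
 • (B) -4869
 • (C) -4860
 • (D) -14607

541 * -9 = -4869
B) -4869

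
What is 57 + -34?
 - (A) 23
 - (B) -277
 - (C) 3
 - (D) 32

57 + -34 = 23
A) 23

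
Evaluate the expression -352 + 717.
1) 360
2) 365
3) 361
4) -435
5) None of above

-352 + 717 = 365
2) 365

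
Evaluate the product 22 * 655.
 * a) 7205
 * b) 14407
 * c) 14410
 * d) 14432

22 * 655 = 14410
c) 14410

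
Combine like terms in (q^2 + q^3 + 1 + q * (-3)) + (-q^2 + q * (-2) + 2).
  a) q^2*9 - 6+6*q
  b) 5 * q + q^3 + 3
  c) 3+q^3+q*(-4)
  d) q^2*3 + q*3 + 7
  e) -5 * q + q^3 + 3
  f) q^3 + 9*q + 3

Adding the polynomials and combining like terms:
(q^2 + q^3 + 1 + q*(-3)) + (-q^2 + q*(-2) + 2)
= -5 * q + q^3 + 3
e) -5 * q + q^3 + 3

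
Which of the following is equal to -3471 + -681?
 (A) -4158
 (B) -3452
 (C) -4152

-3471 + -681 = -4152
C) -4152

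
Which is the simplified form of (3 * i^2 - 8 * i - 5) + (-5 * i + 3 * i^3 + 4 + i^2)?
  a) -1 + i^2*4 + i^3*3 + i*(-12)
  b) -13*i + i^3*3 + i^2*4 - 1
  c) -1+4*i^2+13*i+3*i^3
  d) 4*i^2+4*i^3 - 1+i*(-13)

Adding the polynomials and combining like terms:
(3*i^2 - 8*i - 5) + (-5*i + 3*i^3 + 4 + i^2)
= -13*i + i^3*3 + i^2*4 - 1
b) -13*i + i^3*3 + i^2*4 - 1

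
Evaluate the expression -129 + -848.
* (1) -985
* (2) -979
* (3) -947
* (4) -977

-129 + -848 = -977
4) -977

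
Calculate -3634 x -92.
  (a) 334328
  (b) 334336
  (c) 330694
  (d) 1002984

-3634 * -92 = 334328
a) 334328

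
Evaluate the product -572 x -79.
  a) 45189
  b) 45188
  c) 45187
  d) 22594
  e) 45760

-572 * -79 = 45188
b) 45188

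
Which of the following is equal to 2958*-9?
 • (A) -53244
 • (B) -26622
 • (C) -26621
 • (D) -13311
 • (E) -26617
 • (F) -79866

2958 * -9 = -26622
B) -26622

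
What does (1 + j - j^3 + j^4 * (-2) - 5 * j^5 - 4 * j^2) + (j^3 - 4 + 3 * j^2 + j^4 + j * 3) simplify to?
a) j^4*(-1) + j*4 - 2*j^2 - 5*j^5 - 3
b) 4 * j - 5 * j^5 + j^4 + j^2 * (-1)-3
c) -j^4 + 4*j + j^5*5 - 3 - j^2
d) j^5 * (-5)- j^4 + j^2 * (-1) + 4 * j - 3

Adding the polynomials and combining like terms:
(1 + j - j^3 + j^4*(-2) - 5*j^5 - 4*j^2) + (j^3 - 4 + 3*j^2 + j^4 + j*3)
= j^5 * (-5)- j^4 + j^2 * (-1) + 4 * j - 3
d) j^5 * (-5)- j^4 + j^2 * (-1) + 4 * j - 3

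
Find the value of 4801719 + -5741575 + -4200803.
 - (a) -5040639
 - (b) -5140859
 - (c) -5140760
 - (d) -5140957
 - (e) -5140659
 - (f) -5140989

First: 4801719 + -5741575 = -939856
Then: -939856 + -4200803 = -5140659
e) -5140659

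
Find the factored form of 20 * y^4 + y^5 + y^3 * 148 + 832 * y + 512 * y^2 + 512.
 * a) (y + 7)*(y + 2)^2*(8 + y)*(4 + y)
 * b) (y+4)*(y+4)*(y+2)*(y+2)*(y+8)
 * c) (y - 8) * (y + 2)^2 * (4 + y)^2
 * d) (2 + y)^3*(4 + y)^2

We need to factor 20 * y^4 + y^5 + y^3 * 148 + 832 * y + 512 * y^2 + 512.
The factored form is (y+4)*(y+4)*(y+2)*(y+2)*(y+8).
b) (y+4)*(y+4)*(y+2)*(y+2)*(y+8)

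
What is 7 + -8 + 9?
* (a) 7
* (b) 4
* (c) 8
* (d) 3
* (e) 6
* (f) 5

First: 7 + -8 = -1
Then: -1 + 9 = 8
c) 8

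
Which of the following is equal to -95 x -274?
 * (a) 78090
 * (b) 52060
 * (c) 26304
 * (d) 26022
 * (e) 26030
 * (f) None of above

-95 * -274 = 26030
e) 26030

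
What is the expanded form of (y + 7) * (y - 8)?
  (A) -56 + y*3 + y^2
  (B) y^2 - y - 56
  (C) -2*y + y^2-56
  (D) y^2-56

Expanding (y + 7) * (y - 8):
= y^2 - y - 56
B) y^2 - y - 56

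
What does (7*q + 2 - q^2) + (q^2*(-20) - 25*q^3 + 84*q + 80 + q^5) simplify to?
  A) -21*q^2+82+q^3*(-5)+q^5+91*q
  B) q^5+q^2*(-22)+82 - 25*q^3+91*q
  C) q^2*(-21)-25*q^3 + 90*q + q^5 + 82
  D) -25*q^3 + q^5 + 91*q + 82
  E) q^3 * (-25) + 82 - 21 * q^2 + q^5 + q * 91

Adding the polynomials and combining like terms:
(7*q + 2 - q^2) + (q^2*(-20) - 25*q^3 + 84*q + 80 + q^5)
= q^3 * (-25) + 82 - 21 * q^2 + q^5 + q * 91
E) q^3 * (-25) + 82 - 21 * q^2 + q^5 + q * 91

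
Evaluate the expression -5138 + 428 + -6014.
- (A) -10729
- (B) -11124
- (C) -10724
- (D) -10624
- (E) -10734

First: -5138 + 428 = -4710
Then: -4710 + -6014 = -10724
C) -10724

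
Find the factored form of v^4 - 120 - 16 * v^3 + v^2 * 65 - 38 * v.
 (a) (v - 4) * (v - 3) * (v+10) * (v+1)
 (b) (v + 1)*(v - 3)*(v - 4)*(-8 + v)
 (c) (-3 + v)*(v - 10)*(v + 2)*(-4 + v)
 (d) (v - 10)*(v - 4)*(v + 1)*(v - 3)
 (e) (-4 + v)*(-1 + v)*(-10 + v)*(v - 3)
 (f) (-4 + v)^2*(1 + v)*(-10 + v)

We need to factor v^4 - 120 - 16 * v^3 + v^2 * 65 - 38 * v.
The factored form is (v - 10)*(v - 4)*(v + 1)*(v - 3).
d) (v - 10)*(v - 4)*(v + 1)*(v - 3)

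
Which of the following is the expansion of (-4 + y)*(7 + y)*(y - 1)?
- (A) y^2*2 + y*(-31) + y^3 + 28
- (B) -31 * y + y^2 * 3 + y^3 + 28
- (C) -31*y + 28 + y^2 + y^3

Expanding (-4 + y)*(7 + y)*(y - 1):
= y^2*2 + y*(-31) + y^3 + 28
A) y^2*2 + y*(-31) + y^3 + 28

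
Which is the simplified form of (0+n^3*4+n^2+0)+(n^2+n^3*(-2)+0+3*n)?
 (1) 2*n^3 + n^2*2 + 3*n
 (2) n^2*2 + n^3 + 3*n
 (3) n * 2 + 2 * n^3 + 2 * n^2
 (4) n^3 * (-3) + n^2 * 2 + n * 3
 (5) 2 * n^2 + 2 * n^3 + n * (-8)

Adding the polynomials and combining like terms:
(0 + n^3*4 + n^2 + 0) + (n^2 + n^3*(-2) + 0 + 3*n)
= 2*n^3 + n^2*2 + 3*n
1) 2*n^3 + n^2*2 + 3*n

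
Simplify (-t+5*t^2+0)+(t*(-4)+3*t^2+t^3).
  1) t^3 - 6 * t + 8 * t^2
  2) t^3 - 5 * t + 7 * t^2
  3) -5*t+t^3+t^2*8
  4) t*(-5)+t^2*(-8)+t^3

Adding the polynomials and combining like terms:
(-t + 5*t^2 + 0) + (t*(-4) + 3*t^2 + t^3)
= -5*t+t^3+t^2*8
3) -5*t+t^3+t^2*8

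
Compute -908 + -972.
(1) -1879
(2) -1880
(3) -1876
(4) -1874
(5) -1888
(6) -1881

-908 + -972 = -1880
2) -1880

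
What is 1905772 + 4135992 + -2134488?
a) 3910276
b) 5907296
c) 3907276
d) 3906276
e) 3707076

First: 1905772 + 4135992 = 6041764
Then: 6041764 + -2134488 = 3907276
c) 3907276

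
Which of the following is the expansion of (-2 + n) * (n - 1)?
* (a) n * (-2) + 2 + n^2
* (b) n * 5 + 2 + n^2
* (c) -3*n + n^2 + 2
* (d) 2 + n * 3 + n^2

Expanding (-2 + n) * (n - 1):
= -3*n + n^2 + 2
c) -3*n + n^2 + 2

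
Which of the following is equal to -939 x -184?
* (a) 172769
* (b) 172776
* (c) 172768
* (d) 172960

-939 * -184 = 172776
b) 172776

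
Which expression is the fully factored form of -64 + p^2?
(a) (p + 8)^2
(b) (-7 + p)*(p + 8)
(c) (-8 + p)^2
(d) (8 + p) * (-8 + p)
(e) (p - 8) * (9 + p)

We need to factor -64 + p^2.
The factored form is (8 + p) * (-8 + p).
d) (8 + p) * (-8 + p)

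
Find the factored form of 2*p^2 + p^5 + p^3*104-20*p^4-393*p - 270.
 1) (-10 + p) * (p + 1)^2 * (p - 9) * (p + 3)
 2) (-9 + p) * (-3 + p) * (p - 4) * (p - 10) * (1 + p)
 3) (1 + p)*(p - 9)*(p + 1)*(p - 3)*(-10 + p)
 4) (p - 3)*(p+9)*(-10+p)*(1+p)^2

We need to factor 2*p^2 + p^5 + p^3*104-20*p^4-393*p - 270.
The factored form is (1 + p)*(p - 9)*(p + 1)*(p - 3)*(-10 + p).
3) (1 + p)*(p - 9)*(p + 1)*(p - 3)*(-10 + p)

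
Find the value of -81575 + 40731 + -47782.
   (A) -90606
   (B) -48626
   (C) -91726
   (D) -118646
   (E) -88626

First: -81575 + 40731 = -40844
Then: -40844 + -47782 = -88626
E) -88626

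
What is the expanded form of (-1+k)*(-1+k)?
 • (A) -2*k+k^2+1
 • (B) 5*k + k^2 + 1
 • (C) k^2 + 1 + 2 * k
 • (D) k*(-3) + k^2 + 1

Expanding (-1+k)*(-1+k):
= -2*k+k^2+1
A) -2*k+k^2+1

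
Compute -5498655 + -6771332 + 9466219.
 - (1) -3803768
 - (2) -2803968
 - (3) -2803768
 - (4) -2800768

First: -5498655 + -6771332 = -12269987
Then: -12269987 + 9466219 = -2803768
3) -2803768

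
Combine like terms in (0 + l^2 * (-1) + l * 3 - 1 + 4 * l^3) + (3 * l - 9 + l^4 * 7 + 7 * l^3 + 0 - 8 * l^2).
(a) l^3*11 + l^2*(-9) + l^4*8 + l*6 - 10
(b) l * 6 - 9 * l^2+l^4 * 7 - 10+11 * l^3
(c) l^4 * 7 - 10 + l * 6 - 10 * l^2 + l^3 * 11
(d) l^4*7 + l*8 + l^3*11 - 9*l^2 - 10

Adding the polynomials and combining like terms:
(0 + l^2*(-1) + l*3 - 1 + 4*l^3) + (3*l - 9 + l^4*7 + 7*l^3 + 0 - 8*l^2)
= l * 6 - 9 * l^2+l^4 * 7 - 10+11 * l^3
b) l * 6 - 9 * l^2+l^4 * 7 - 10+11 * l^3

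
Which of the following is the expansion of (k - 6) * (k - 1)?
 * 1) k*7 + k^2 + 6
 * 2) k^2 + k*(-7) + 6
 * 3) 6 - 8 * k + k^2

Expanding (k - 6) * (k - 1):
= k^2 + k*(-7) + 6
2) k^2 + k*(-7) + 6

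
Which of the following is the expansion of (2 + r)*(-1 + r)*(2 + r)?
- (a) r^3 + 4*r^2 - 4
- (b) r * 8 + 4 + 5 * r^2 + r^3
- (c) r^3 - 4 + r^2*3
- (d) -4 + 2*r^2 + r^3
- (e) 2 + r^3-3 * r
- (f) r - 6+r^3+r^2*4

Expanding (2 + r)*(-1 + r)*(2 + r):
= r^3 - 4 + r^2*3
c) r^3 - 4 + r^2*3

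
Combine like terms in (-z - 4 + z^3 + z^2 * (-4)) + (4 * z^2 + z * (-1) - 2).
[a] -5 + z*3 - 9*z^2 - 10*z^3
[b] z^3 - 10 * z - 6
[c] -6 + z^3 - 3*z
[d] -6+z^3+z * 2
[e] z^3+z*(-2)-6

Adding the polynomials and combining like terms:
(-z - 4 + z^3 + z^2*(-4)) + (4*z^2 + z*(-1) - 2)
= z^3+z*(-2)-6
e) z^3+z*(-2)-6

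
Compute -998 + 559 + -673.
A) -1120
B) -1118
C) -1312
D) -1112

First: -998 + 559 = -439
Then: -439 + -673 = -1112
D) -1112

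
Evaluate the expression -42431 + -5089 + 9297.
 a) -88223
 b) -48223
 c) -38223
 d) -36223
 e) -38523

First: -42431 + -5089 = -47520
Then: -47520 + 9297 = -38223
c) -38223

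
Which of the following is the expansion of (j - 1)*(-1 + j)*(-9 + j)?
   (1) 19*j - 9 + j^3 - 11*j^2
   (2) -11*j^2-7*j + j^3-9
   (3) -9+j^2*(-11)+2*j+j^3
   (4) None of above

Expanding (j - 1)*(-1 + j)*(-9 + j):
= 19*j - 9 + j^3 - 11*j^2
1) 19*j - 9 + j^3 - 11*j^2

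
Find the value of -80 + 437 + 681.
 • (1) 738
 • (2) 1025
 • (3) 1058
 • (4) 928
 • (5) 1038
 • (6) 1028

First: -80 + 437 = 357
Then: 357 + 681 = 1038
5) 1038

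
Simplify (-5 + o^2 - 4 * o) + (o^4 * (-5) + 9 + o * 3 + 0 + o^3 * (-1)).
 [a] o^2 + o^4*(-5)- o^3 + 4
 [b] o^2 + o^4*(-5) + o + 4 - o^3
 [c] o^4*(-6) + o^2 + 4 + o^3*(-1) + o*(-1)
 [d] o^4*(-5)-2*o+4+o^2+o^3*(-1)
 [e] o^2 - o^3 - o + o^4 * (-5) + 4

Adding the polynomials and combining like terms:
(-5 + o^2 - 4*o) + (o^4*(-5) + 9 + o*3 + 0 + o^3*(-1))
= o^2 - o^3 - o + o^4 * (-5) + 4
e) o^2 - o^3 - o + o^4 * (-5) + 4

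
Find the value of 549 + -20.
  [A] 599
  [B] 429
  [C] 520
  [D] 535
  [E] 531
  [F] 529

549 + -20 = 529
F) 529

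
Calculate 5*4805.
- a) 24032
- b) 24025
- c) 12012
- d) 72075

5 * 4805 = 24025
b) 24025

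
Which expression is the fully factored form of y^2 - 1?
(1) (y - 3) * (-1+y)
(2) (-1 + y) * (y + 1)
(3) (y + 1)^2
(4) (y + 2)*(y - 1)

We need to factor y^2 - 1.
The factored form is (-1 + y) * (y + 1).
2) (-1 + y) * (y + 1)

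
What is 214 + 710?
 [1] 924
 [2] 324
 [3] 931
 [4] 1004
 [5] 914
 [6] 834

214 + 710 = 924
1) 924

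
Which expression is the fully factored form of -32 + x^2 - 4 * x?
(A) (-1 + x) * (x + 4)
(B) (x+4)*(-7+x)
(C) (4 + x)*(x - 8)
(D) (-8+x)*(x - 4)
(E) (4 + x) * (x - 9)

We need to factor -32 + x^2 - 4 * x.
The factored form is (4 + x)*(x - 8).
C) (4 + x)*(x - 8)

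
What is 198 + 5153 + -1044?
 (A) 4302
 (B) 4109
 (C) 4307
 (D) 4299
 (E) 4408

First: 198 + 5153 = 5351
Then: 5351 + -1044 = 4307
C) 4307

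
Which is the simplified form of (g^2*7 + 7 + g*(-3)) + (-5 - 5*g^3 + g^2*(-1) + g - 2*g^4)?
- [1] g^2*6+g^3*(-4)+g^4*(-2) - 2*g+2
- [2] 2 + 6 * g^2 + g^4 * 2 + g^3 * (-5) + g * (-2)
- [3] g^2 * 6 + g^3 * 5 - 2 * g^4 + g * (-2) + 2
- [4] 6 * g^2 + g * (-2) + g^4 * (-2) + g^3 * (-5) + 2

Adding the polynomials and combining like terms:
(g^2*7 + 7 + g*(-3)) + (-5 - 5*g^3 + g^2*(-1) + g - 2*g^4)
= 6 * g^2 + g * (-2) + g^4 * (-2) + g^3 * (-5) + 2
4) 6 * g^2 + g * (-2) + g^4 * (-2) + g^3 * (-5) + 2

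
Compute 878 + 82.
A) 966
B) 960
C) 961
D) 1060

878 + 82 = 960
B) 960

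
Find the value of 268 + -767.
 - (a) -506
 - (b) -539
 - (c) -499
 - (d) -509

268 + -767 = -499
c) -499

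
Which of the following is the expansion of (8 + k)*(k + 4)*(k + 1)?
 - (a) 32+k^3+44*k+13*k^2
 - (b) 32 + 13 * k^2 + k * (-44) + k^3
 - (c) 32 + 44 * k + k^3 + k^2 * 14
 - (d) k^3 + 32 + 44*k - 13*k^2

Expanding (8 + k)*(k + 4)*(k + 1):
= 32+k^3+44*k+13*k^2
a) 32+k^3+44*k+13*k^2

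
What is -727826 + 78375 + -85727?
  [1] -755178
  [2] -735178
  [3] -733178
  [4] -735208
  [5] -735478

First: -727826 + 78375 = -649451
Then: -649451 + -85727 = -735178
2) -735178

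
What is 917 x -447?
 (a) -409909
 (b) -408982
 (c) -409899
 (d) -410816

917 * -447 = -409899
c) -409899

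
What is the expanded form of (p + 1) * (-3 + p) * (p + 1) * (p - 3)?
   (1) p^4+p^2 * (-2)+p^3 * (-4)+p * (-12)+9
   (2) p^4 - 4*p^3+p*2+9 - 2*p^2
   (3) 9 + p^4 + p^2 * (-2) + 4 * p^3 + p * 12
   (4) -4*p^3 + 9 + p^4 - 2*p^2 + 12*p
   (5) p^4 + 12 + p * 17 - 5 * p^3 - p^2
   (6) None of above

Expanding (p + 1) * (-3 + p) * (p + 1) * (p - 3):
= -4*p^3 + 9 + p^4 - 2*p^2 + 12*p
4) -4*p^3 + 9 + p^4 - 2*p^2 + 12*p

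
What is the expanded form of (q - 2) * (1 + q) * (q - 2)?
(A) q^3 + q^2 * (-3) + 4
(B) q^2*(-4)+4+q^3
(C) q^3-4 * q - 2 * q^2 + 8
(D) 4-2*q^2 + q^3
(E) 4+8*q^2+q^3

Expanding (q - 2) * (1 + q) * (q - 2):
= q^3 + q^2 * (-3) + 4
A) q^3 + q^2 * (-3) + 4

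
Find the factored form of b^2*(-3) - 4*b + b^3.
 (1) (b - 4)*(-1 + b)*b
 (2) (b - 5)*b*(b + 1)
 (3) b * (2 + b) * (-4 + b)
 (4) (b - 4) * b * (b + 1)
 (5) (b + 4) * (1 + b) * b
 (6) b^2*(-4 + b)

We need to factor b^2*(-3) - 4*b + b^3.
The factored form is (b - 4) * b * (b + 1).
4) (b - 4) * b * (b + 1)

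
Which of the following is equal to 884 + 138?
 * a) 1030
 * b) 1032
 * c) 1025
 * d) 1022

884 + 138 = 1022
d) 1022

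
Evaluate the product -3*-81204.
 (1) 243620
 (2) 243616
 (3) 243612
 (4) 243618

-3 * -81204 = 243612
3) 243612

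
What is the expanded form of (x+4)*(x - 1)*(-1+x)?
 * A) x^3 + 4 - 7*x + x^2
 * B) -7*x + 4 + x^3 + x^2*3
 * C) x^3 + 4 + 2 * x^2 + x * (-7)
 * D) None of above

Expanding (x+4)*(x - 1)*(-1+x):
= x^3 + 4 + 2 * x^2 + x * (-7)
C) x^3 + 4 + 2 * x^2 + x * (-7)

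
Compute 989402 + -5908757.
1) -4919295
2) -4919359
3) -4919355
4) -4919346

989402 + -5908757 = -4919355
3) -4919355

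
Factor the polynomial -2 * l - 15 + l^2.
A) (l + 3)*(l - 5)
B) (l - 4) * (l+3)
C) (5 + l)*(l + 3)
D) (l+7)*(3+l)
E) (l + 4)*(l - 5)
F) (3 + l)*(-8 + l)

We need to factor -2 * l - 15 + l^2.
The factored form is (l + 3)*(l - 5).
A) (l + 3)*(l - 5)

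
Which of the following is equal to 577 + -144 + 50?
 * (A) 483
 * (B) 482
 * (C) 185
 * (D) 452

First: 577 + -144 = 433
Then: 433 + 50 = 483
A) 483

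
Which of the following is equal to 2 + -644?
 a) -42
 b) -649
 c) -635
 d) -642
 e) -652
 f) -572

2 + -644 = -642
d) -642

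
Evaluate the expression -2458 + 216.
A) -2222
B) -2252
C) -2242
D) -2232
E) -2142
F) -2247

-2458 + 216 = -2242
C) -2242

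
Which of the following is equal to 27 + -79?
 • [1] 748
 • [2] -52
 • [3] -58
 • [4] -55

27 + -79 = -52
2) -52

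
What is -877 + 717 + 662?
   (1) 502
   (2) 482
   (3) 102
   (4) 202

First: -877 + 717 = -160
Then: -160 + 662 = 502
1) 502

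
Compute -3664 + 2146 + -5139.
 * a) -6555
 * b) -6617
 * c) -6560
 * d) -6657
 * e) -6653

First: -3664 + 2146 = -1518
Then: -1518 + -5139 = -6657
d) -6657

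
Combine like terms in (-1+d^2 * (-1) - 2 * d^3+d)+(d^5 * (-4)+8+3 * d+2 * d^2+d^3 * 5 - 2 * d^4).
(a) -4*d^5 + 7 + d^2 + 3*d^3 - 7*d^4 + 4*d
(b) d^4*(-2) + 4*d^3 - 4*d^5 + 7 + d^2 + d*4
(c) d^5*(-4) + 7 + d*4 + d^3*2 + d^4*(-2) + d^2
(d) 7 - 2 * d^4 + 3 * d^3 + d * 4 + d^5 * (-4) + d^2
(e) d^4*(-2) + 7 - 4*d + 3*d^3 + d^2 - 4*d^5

Adding the polynomials and combining like terms:
(-1 + d^2*(-1) - 2*d^3 + d) + (d^5*(-4) + 8 + 3*d + 2*d^2 + d^3*5 - 2*d^4)
= 7 - 2 * d^4 + 3 * d^3 + d * 4 + d^5 * (-4) + d^2
d) 7 - 2 * d^4 + 3 * d^3 + d * 4 + d^5 * (-4) + d^2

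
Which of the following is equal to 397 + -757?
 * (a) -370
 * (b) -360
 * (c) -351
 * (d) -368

397 + -757 = -360
b) -360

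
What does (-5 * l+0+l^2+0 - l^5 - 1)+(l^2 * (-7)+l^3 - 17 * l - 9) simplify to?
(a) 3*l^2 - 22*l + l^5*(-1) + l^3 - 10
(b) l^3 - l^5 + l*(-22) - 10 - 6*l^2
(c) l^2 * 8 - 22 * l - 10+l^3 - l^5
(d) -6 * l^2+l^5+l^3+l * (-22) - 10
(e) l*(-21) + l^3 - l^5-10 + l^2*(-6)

Adding the polynomials and combining like terms:
(-5*l + 0 + l^2 + 0 - l^5 - 1) + (l^2*(-7) + l^3 - 17*l - 9)
= l^3 - l^5 + l*(-22) - 10 - 6*l^2
b) l^3 - l^5 + l*(-22) - 10 - 6*l^2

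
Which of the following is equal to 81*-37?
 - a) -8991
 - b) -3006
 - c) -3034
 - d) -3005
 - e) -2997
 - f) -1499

81 * -37 = -2997
e) -2997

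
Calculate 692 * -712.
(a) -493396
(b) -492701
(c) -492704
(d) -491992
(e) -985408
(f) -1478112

692 * -712 = -492704
c) -492704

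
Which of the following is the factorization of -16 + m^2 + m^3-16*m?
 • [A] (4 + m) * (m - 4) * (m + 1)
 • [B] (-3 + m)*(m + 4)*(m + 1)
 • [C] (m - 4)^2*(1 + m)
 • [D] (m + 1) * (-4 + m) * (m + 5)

We need to factor -16 + m^2 + m^3-16*m.
The factored form is (4 + m) * (m - 4) * (m + 1).
A) (4 + m) * (m - 4) * (m + 1)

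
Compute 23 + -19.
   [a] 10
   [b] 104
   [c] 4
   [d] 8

23 + -19 = 4
c) 4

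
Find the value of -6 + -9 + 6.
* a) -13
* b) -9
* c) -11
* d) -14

First: -6 + -9 = -15
Then: -15 + 6 = -9
b) -9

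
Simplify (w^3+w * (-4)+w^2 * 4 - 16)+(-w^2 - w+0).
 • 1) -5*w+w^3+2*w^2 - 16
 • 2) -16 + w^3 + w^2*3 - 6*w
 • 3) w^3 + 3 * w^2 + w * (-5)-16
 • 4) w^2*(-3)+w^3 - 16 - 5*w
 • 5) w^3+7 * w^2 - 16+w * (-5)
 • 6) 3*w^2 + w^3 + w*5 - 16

Adding the polynomials and combining like terms:
(w^3 + w*(-4) + w^2*4 - 16) + (-w^2 - w + 0)
= w^3 + 3 * w^2 + w * (-5)-16
3) w^3 + 3 * w^2 + w * (-5)-16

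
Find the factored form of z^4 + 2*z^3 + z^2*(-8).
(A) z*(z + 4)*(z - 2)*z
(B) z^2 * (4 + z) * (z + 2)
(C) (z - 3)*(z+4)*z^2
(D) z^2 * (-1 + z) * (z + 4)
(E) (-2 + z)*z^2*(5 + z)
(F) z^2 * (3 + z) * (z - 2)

We need to factor z^4 + 2*z^3 + z^2*(-8).
The factored form is z*(z + 4)*(z - 2)*z.
A) z*(z + 4)*(z - 2)*z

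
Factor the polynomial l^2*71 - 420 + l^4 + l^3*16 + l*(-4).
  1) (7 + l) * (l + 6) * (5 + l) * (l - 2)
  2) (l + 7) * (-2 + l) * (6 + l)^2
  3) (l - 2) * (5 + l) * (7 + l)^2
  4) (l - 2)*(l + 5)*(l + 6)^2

We need to factor l^2*71 - 420 + l^4 + l^3*16 + l*(-4).
The factored form is (7 + l) * (l + 6) * (5 + l) * (l - 2).
1) (7 + l) * (l + 6) * (5 + l) * (l - 2)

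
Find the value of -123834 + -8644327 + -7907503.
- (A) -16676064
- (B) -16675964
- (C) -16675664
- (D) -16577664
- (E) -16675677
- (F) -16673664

First: -123834 + -8644327 = -8768161
Then: -8768161 + -7907503 = -16675664
C) -16675664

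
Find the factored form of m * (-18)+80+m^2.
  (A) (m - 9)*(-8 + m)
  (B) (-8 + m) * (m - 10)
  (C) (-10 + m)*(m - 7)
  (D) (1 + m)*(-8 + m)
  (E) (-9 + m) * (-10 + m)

We need to factor m * (-18)+80+m^2.
The factored form is (-8 + m) * (m - 10).
B) (-8 + m) * (m - 10)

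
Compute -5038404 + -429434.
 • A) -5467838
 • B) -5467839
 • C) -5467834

-5038404 + -429434 = -5467838
A) -5467838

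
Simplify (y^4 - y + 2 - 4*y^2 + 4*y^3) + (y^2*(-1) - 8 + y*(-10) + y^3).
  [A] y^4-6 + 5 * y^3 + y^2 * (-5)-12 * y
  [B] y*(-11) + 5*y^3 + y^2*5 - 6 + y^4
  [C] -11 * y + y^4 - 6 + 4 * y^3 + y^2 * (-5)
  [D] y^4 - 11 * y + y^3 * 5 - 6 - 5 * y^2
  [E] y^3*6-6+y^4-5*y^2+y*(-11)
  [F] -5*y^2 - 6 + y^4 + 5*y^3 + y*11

Adding the polynomials and combining like terms:
(y^4 - y + 2 - 4*y^2 + 4*y^3) + (y^2*(-1) - 8 + y*(-10) + y^3)
= y^4 - 11 * y + y^3 * 5 - 6 - 5 * y^2
D) y^4 - 11 * y + y^3 * 5 - 6 - 5 * y^2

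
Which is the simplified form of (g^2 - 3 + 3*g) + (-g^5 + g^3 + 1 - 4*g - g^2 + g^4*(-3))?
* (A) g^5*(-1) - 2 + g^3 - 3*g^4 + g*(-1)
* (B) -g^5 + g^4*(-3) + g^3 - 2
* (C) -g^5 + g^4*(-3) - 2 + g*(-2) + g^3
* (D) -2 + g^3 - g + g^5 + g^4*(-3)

Adding the polynomials and combining like terms:
(g^2 - 3 + 3*g) + (-g^5 + g^3 + 1 - 4*g - g^2 + g^4*(-3))
= g^5*(-1) - 2 + g^3 - 3*g^4 + g*(-1)
A) g^5*(-1) - 2 + g^3 - 3*g^4 + g*(-1)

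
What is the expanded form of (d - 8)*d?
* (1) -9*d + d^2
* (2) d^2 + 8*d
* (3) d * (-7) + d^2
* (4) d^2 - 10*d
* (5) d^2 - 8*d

Expanding (d - 8)*d:
= d^2 - 8*d
5) d^2 - 8*d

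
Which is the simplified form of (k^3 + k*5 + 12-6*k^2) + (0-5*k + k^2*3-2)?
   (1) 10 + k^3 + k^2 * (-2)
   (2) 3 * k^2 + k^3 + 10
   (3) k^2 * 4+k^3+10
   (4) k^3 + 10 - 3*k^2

Adding the polynomials and combining like terms:
(k^3 + k*5 + 12 - 6*k^2) + (0 - 5*k + k^2*3 - 2)
= k^3 + 10 - 3*k^2
4) k^3 + 10 - 3*k^2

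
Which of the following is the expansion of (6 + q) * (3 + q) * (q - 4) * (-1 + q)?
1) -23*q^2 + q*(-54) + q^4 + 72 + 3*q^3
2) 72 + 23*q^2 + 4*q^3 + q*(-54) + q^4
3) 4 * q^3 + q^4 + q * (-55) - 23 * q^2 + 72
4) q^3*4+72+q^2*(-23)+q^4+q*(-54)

Expanding (6 + q) * (3 + q) * (q - 4) * (-1 + q):
= q^3*4+72+q^2*(-23)+q^4+q*(-54)
4) q^3*4+72+q^2*(-23)+q^4+q*(-54)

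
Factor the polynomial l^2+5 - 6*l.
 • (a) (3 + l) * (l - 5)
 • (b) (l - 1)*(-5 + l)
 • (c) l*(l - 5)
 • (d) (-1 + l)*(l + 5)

We need to factor l^2+5 - 6*l.
The factored form is (l - 1)*(-5 + l).
b) (l - 1)*(-5 + l)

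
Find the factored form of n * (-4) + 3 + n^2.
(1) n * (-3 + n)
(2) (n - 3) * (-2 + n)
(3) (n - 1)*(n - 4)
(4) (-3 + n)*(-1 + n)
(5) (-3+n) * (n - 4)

We need to factor n * (-4) + 3 + n^2.
The factored form is (-3 + n)*(-1 + n).
4) (-3 + n)*(-1 + n)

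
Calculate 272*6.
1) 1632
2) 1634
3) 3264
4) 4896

272 * 6 = 1632
1) 1632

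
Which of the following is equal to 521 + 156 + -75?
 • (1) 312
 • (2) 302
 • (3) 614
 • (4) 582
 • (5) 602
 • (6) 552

First: 521 + 156 = 677
Then: 677 + -75 = 602
5) 602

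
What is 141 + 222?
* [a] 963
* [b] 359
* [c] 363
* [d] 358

141 + 222 = 363
c) 363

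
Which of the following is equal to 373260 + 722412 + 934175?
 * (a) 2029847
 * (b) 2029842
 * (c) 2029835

First: 373260 + 722412 = 1095672
Then: 1095672 + 934175 = 2029847
a) 2029847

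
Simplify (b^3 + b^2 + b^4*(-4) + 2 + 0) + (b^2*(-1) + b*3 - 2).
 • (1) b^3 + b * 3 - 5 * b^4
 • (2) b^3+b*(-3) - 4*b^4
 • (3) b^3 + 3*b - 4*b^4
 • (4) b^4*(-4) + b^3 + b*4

Adding the polynomials and combining like terms:
(b^3 + b^2 + b^4*(-4) + 2 + 0) + (b^2*(-1) + b*3 - 2)
= b^3 + 3*b - 4*b^4
3) b^3 + 3*b - 4*b^4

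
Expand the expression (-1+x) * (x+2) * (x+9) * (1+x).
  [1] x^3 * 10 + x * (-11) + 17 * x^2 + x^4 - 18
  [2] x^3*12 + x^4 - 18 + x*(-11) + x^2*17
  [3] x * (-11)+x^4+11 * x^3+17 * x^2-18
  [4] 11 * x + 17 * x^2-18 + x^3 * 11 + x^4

Expanding (-1+x) * (x+2) * (x+9) * (1+x):
= x * (-11)+x^4+11 * x^3+17 * x^2-18
3) x * (-11)+x^4+11 * x^3+17 * x^2-18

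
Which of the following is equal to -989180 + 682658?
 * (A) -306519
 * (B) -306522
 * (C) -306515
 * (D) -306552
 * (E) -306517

-989180 + 682658 = -306522
B) -306522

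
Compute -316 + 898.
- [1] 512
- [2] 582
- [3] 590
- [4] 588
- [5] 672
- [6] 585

-316 + 898 = 582
2) 582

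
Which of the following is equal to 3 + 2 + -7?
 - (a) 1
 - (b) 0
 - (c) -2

First: 3 + 2 = 5
Then: 5 + -7 = -2
c) -2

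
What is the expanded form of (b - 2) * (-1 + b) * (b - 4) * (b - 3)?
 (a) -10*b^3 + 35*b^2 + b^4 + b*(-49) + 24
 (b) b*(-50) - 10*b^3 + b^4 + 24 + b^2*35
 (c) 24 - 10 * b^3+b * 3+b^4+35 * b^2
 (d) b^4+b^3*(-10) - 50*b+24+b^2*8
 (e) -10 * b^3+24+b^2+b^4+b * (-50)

Expanding (b - 2) * (-1 + b) * (b - 4) * (b - 3):
= b*(-50) - 10*b^3 + b^4 + 24 + b^2*35
b) b*(-50) - 10*b^3 + b^4 + 24 + b^2*35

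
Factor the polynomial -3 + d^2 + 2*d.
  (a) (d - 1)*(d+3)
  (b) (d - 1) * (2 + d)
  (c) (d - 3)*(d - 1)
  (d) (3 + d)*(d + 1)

We need to factor -3 + d^2 + 2*d.
The factored form is (d - 1)*(d+3).
a) (d - 1)*(d+3)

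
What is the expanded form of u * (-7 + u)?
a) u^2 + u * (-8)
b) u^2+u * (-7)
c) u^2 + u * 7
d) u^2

Expanding u * (-7 + u):
= u^2+u * (-7)
b) u^2+u * (-7)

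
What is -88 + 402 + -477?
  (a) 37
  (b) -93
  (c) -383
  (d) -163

First: -88 + 402 = 314
Then: 314 + -477 = -163
d) -163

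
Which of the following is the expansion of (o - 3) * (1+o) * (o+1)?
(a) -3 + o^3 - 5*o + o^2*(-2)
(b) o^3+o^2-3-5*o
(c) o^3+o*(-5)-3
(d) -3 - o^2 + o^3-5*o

Expanding (o - 3) * (1+o) * (o+1):
= -3 - o^2 + o^3-5*o
d) -3 - o^2 + o^3-5*o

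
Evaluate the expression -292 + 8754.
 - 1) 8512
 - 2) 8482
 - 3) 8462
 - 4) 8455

-292 + 8754 = 8462
3) 8462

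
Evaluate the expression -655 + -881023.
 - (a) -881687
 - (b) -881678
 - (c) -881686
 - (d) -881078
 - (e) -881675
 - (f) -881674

-655 + -881023 = -881678
b) -881678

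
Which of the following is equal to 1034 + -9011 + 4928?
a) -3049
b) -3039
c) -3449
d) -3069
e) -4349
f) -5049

First: 1034 + -9011 = -7977
Then: -7977 + 4928 = -3049
a) -3049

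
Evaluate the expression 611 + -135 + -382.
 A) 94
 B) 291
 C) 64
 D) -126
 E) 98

First: 611 + -135 = 476
Then: 476 + -382 = 94
A) 94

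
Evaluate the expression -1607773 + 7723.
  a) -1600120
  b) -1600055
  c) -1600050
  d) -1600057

-1607773 + 7723 = -1600050
c) -1600050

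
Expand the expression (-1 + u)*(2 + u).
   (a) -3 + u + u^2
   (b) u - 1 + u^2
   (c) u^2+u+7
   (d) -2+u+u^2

Expanding (-1 + u)*(2 + u):
= -2+u+u^2
d) -2+u+u^2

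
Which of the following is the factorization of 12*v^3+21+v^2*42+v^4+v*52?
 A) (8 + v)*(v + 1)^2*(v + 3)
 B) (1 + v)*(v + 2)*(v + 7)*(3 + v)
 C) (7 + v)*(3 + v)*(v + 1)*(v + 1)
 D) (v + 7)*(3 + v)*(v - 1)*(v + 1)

We need to factor 12*v^3+21+v^2*42+v^4+v*52.
The factored form is (7 + v)*(3 + v)*(v + 1)*(v + 1).
C) (7 + v)*(3 + v)*(v + 1)*(v + 1)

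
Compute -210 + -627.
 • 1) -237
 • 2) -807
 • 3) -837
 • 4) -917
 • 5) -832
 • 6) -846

-210 + -627 = -837
3) -837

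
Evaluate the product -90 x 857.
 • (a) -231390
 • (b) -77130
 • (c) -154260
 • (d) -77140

-90 * 857 = -77130
b) -77130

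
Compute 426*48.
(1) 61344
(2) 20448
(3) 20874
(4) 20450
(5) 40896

426 * 48 = 20448
2) 20448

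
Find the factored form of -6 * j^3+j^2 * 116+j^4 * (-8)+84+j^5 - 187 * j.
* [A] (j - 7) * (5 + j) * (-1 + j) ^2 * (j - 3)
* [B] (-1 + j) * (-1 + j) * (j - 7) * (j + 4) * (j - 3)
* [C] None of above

We need to factor -6 * j^3+j^2 * 116+j^4 * (-8)+84+j^5 - 187 * j.
The factored form is (-1 + j) * (-1 + j) * (j - 7) * (j + 4) * (j - 3).
B) (-1 + j) * (-1 + j) * (j - 7) * (j + 4) * (j - 3)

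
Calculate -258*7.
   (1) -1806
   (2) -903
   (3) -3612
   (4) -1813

-258 * 7 = -1806
1) -1806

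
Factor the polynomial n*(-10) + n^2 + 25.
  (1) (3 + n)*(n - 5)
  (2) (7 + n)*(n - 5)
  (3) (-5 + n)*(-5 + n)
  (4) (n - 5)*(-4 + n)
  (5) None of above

We need to factor n*(-10) + n^2 + 25.
The factored form is (-5 + n)*(-5 + n).
3) (-5 + n)*(-5 + n)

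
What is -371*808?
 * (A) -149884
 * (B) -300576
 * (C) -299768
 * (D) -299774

-371 * 808 = -299768
C) -299768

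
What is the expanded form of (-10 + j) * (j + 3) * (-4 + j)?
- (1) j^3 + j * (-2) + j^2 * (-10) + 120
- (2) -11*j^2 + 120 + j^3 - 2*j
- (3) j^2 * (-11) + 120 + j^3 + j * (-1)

Expanding (-10 + j) * (j + 3) * (-4 + j):
= -11*j^2 + 120 + j^3 - 2*j
2) -11*j^2 + 120 + j^3 - 2*j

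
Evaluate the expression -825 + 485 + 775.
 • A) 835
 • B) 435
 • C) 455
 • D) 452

First: -825 + 485 = -340
Then: -340 + 775 = 435
B) 435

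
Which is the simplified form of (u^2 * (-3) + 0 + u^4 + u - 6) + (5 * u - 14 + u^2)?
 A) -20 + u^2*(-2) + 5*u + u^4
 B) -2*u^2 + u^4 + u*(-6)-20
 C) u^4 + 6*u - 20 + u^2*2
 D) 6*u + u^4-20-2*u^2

Adding the polynomials and combining like terms:
(u^2*(-3) + 0 + u^4 + u - 6) + (5*u - 14 + u^2)
= 6*u + u^4-20-2*u^2
D) 6*u + u^4-20-2*u^2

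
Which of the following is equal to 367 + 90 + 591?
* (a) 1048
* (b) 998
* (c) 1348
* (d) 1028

First: 367 + 90 = 457
Then: 457 + 591 = 1048
a) 1048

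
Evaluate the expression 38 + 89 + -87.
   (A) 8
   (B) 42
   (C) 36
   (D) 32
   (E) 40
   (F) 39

First: 38 + 89 = 127
Then: 127 + -87 = 40
E) 40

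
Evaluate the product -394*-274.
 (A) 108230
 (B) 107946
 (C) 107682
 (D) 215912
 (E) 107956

-394 * -274 = 107956
E) 107956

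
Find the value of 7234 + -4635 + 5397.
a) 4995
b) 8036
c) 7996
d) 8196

First: 7234 + -4635 = 2599
Then: 2599 + 5397 = 7996
c) 7996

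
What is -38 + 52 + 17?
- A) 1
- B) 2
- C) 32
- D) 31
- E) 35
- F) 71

First: -38 + 52 = 14
Then: 14 + 17 = 31
D) 31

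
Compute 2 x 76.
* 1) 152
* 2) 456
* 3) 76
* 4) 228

2 * 76 = 152
1) 152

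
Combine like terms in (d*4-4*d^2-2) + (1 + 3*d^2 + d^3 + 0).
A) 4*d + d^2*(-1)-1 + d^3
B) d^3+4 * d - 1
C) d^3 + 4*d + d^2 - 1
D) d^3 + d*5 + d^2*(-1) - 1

Adding the polynomials and combining like terms:
(d*4 - 4*d^2 - 2) + (1 + 3*d^2 + d^3 + 0)
= 4*d + d^2*(-1)-1 + d^3
A) 4*d + d^2*(-1)-1 + d^3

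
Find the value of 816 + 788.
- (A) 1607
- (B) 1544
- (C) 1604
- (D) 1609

816 + 788 = 1604
C) 1604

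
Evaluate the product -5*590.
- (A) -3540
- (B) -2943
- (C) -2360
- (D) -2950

-5 * 590 = -2950
D) -2950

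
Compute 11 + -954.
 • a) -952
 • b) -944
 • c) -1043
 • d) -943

11 + -954 = -943
d) -943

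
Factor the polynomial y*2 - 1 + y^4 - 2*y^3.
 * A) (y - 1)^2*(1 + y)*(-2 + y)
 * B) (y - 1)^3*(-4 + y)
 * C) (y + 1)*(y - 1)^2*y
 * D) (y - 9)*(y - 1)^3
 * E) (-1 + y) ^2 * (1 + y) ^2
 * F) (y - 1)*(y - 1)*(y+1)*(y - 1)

We need to factor y*2 - 1 + y^4 - 2*y^3.
The factored form is (y - 1)*(y - 1)*(y+1)*(y - 1).
F) (y - 1)*(y - 1)*(y+1)*(y - 1)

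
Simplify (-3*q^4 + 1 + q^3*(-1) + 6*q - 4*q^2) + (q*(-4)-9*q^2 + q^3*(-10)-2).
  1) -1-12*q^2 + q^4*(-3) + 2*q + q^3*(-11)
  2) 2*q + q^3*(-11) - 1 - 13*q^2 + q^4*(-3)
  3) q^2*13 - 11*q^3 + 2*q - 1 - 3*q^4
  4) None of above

Adding the polynomials and combining like terms:
(-3*q^4 + 1 + q^3*(-1) + 6*q - 4*q^2) + (q*(-4) - 9*q^2 + q^3*(-10) - 2)
= 2*q + q^3*(-11) - 1 - 13*q^2 + q^4*(-3)
2) 2*q + q^3*(-11) - 1 - 13*q^2 + q^4*(-3)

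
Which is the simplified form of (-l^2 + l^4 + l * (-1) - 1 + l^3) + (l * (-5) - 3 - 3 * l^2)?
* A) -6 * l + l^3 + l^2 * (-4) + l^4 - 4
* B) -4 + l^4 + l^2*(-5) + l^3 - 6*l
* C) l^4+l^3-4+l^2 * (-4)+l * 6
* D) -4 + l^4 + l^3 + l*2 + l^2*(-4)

Adding the polynomials and combining like terms:
(-l^2 + l^4 + l*(-1) - 1 + l^3) + (l*(-5) - 3 - 3*l^2)
= -6 * l + l^3 + l^2 * (-4) + l^4 - 4
A) -6 * l + l^3 + l^2 * (-4) + l^4 - 4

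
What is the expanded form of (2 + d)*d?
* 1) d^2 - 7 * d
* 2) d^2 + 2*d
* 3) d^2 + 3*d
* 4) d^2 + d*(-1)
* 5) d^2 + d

Expanding (2 + d)*d:
= d^2 + 2*d
2) d^2 + 2*d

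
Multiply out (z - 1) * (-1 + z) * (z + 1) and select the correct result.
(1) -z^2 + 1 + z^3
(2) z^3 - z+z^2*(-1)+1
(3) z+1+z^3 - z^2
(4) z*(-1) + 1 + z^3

Expanding (z - 1) * (-1 + z) * (z + 1):
= z^3 - z+z^2*(-1)+1
2) z^3 - z+z^2*(-1)+1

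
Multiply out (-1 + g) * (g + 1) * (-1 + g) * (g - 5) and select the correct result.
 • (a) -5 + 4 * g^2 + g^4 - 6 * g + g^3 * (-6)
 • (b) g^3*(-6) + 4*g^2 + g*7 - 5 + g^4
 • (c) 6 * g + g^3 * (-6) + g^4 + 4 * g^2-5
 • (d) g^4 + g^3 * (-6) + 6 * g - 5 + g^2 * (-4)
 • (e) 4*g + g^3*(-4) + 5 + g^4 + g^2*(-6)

Expanding (-1 + g) * (g + 1) * (-1 + g) * (g - 5):
= 6 * g + g^3 * (-6) + g^4 + 4 * g^2-5
c) 6 * g + g^3 * (-6) + g^4 + 4 * g^2-5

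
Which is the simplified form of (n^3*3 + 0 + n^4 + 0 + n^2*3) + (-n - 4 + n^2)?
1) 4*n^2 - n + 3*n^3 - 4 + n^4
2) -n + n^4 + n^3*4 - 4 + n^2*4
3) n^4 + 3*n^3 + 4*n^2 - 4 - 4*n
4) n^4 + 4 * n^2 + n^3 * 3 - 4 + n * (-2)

Adding the polynomials and combining like terms:
(n^3*3 + 0 + n^4 + 0 + n^2*3) + (-n - 4 + n^2)
= 4*n^2 - n + 3*n^3 - 4 + n^4
1) 4*n^2 - n + 3*n^3 - 4 + n^4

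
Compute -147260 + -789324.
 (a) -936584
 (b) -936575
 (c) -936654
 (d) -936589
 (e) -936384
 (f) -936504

-147260 + -789324 = -936584
a) -936584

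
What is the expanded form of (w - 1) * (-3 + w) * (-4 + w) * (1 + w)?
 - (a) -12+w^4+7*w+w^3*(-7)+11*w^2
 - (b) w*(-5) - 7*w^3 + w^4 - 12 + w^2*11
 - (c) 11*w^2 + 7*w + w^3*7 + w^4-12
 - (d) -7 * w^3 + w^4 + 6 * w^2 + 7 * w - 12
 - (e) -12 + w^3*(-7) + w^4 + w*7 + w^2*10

Expanding (w - 1) * (-3 + w) * (-4 + w) * (1 + w):
= -12+w^4+7*w+w^3*(-7)+11*w^2
a) -12+w^4+7*w+w^3*(-7)+11*w^2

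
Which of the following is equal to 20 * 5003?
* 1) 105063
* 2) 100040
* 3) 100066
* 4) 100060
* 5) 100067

20 * 5003 = 100060
4) 100060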